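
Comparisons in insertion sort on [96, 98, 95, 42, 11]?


Algorithm: insertion sort
Input: [96, 98, 95, 42, 11]
Sorted: [11, 42, 95, 96, 98]

10


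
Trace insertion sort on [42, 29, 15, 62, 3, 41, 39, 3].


Initial: [42, 29, 15, 62, 3, 41, 39, 3]
Insert 29: [29, 42, 15, 62, 3, 41, 39, 3]
Insert 15: [15, 29, 42, 62, 3, 41, 39, 3]
Insert 62: [15, 29, 42, 62, 3, 41, 39, 3]
Insert 3: [3, 15, 29, 42, 62, 41, 39, 3]
Insert 41: [3, 15, 29, 41, 42, 62, 39, 3]
Insert 39: [3, 15, 29, 39, 41, 42, 62, 3]
Insert 3: [3, 3, 15, 29, 39, 41, 42, 62]

Sorted: [3, 3, 15, 29, 39, 41, 42, 62]


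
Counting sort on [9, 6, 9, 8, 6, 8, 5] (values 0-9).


Input: [9, 6, 9, 8, 6, 8, 5]
Counts: [0, 0, 0, 0, 0, 1, 2, 0, 2, 2]

Sorted: [5, 6, 6, 8, 8, 9, 9]


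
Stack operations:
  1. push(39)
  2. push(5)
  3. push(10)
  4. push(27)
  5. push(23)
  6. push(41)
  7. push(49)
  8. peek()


push(39) -> [39]
push(5) -> [39, 5]
push(10) -> [39, 5, 10]
push(27) -> [39, 5, 10, 27]
push(23) -> [39, 5, 10, 27, 23]
push(41) -> [39, 5, 10, 27, 23, 41]
push(49) -> [39, 5, 10, 27, 23, 41, 49]
peek()->49

Final stack: [39, 5, 10, 27, 23, 41, 49]


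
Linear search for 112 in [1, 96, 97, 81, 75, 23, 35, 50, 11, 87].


i=0: 1!=112
i=1: 96!=112
i=2: 97!=112
i=3: 81!=112
i=4: 75!=112
i=5: 23!=112
i=6: 35!=112
i=7: 50!=112
i=8: 11!=112
i=9: 87!=112

Not found, 10 comps


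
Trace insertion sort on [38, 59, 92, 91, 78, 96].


Initial: [38, 59, 92, 91, 78, 96]
Insert 59: [38, 59, 92, 91, 78, 96]
Insert 92: [38, 59, 92, 91, 78, 96]
Insert 91: [38, 59, 91, 92, 78, 96]
Insert 78: [38, 59, 78, 91, 92, 96]
Insert 96: [38, 59, 78, 91, 92, 96]

Sorted: [38, 59, 78, 91, 92, 96]


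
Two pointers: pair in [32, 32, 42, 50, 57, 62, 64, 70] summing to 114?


lo=0(32)+hi=7(70)=102
lo=1(32)+hi=7(70)=102
lo=2(42)+hi=7(70)=112
lo=3(50)+hi=7(70)=120
lo=3(50)+hi=6(64)=114

Yes: 50+64=114


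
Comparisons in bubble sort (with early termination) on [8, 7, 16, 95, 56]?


Algorithm: bubble sort (with early termination)
Input: [8, 7, 16, 95, 56]
Sorted: [7, 8, 16, 56, 95]

7


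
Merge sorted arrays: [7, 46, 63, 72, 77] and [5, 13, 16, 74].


Take 5 from B
Take 7 from A
Take 13 from B
Take 16 from B
Take 46 from A
Take 63 from A
Take 72 from A
Take 74 from B

Merged: [5, 7, 13, 16, 46, 63, 72, 74, 77]


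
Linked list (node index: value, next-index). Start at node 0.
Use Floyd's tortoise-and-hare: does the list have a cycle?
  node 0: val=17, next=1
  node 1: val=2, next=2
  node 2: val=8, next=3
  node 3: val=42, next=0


Floyd's tortoise (slow, +1) and hare (fast, +2):
  init: slow=0, fast=0
  step 1: slow=1, fast=2
  step 2: slow=2, fast=0
  step 3: slow=3, fast=2
  step 4: slow=0, fast=0
  slow == fast at node 0: cycle detected

Cycle: yes


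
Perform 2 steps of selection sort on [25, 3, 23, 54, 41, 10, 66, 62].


Initial: [25, 3, 23, 54, 41, 10, 66, 62]
Step 1: min=3 at 1
  Swap: [3, 25, 23, 54, 41, 10, 66, 62]
Step 2: min=10 at 5
  Swap: [3, 10, 23, 54, 41, 25, 66, 62]

After 2 steps: [3, 10, 23, 54, 41, 25, 66, 62]


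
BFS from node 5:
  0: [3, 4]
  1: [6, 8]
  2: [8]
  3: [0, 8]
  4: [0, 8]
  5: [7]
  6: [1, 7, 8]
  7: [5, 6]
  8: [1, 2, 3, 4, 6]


Visit 5, enqueue [7]
Visit 7, enqueue [6]
Visit 6, enqueue [1, 8]
Visit 1, enqueue []
Visit 8, enqueue [2, 3, 4]
Visit 2, enqueue []
Visit 3, enqueue [0]
Visit 4, enqueue []
Visit 0, enqueue []

BFS order: [5, 7, 6, 1, 8, 2, 3, 4, 0]


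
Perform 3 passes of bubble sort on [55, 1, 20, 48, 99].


Initial: [55, 1, 20, 48, 99]
Pass 1: [1, 20, 48, 55, 99] (3 swaps)
Pass 2: [1, 20, 48, 55, 99] (0 swaps)
Pass 3: [1, 20, 48, 55, 99] (0 swaps)

After 3 passes: [1, 20, 48, 55, 99]


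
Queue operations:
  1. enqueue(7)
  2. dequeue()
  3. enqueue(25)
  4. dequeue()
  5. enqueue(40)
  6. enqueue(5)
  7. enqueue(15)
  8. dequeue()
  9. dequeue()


enqueue(7) -> [7]
dequeue()->7, []
enqueue(25) -> [25]
dequeue()->25, []
enqueue(40) -> [40]
enqueue(5) -> [40, 5]
enqueue(15) -> [40, 5, 15]
dequeue()->40, [5, 15]
dequeue()->5, [15]

Final queue: [15]


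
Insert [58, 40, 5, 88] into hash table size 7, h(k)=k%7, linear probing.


Insert 58: h=2 -> slot 2
Insert 40: h=5 -> slot 5
Insert 5: h=5, 1 probes -> slot 6
Insert 88: h=4 -> slot 4

Table: [None, None, 58, None, 88, 40, 5]


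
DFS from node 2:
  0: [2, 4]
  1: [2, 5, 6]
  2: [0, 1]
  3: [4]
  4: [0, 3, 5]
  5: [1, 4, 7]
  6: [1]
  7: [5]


Visit 2, push [1, 0]
Visit 0, push [4]
Visit 4, push [5, 3]
Visit 3, push []
Visit 5, push [7, 1]
Visit 1, push [6]
Visit 6, push []
Visit 7, push []

DFS order: [2, 0, 4, 3, 5, 1, 6, 7]


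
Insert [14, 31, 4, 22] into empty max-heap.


Insert 14: [14]
Insert 31: [31, 14]
Insert 4: [31, 14, 4]
Insert 22: [31, 22, 4, 14]

Final heap: [31, 22, 4, 14]


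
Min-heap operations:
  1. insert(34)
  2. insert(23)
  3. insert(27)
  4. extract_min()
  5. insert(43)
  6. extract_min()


insert(34) -> [34]
insert(23) -> [23, 34]
insert(27) -> [23, 34, 27]
extract_min()->23, [27, 34]
insert(43) -> [27, 34, 43]
extract_min()->27, [34, 43]

Final heap: [34, 43]


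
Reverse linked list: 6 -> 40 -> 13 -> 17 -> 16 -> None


Step 1: curr=6, set curr.next=prev(None) | reversed so far: 6
Step 2: curr=40, set curr.next=prev(6) | reversed so far: 40 -> 6
Step 3: curr=13, set curr.next=prev(40) | reversed so far: 13 -> 40 -> 6
Step 4: curr=17, set curr.next=prev(13) | reversed so far: 17 -> 13 -> 40 -> 6
Step 5: curr=16, set curr.next=prev(17) | reversed so far: 16 -> 17 -> 13 -> 40 -> 6

16 -> 17 -> 13 -> 40 -> 6 -> None


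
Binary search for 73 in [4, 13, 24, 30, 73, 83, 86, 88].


Step 1: lo=0, hi=7, mid=3, val=30
Step 2: lo=4, hi=7, mid=5, val=83
Step 3: lo=4, hi=4, mid=4, val=73

Found at index 4


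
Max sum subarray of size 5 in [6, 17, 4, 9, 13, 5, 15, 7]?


[0:5]: 49
[1:6]: 48
[2:7]: 46
[3:8]: 49

Max: 49 at [0:5]


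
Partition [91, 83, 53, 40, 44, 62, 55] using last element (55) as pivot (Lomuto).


Pivot: 55
  53 <= 55: swap -> [53, 83, 91, 40, 44, 62, 55]
  40 <= 55: swap -> [53, 40, 91, 83, 44, 62, 55]
  44 <= 55: swap -> [53, 40, 44, 83, 91, 62, 55]
Place pivot at 3: [53, 40, 44, 55, 91, 62, 83]

Partitioned: [53, 40, 44, 55, 91, 62, 83]


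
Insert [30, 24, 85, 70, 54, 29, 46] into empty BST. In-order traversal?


Insert 30: root
Insert 24: L from 30
Insert 85: R from 30
Insert 70: R from 30 -> L from 85
Insert 54: R from 30 -> L from 85 -> L from 70
Insert 29: L from 30 -> R from 24
Insert 46: R from 30 -> L from 85 -> L from 70 -> L from 54

In-order: [24, 29, 30, 46, 54, 70, 85]


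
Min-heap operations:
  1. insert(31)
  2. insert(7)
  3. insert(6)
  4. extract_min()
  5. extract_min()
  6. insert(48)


insert(31) -> [31]
insert(7) -> [7, 31]
insert(6) -> [6, 31, 7]
extract_min()->6, [7, 31]
extract_min()->7, [31]
insert(48) -> [31, 48]

Final heap: [31, 48]


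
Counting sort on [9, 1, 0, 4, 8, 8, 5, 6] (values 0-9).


Input: [9, 1, 0, 4, 8, 8, 5, 6]
Counts: [1, 1, 0, 0, 1, 1, 1, 0, 2, 1]

Sorted: [0, 1, 4, 5, 6, 8, 8, 9]


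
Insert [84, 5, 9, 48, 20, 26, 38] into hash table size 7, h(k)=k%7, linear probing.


Insert 84: h=0 -> slot 0
Insert 5: h=5 -> slot 5
Insert 9: h=2 -> slot 2
Insert 48: h=6 -> slot 6
Insert 20: h=6, 2 probes -> slot 1
Insert 26: h=5, 5 probes -> slot 3
Insert 38: h=3, 1 probes -> slot 4

Table: [84, 20, 9, 26, 38, 5, 48]


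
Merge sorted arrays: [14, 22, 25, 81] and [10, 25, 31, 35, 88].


Take 10 from B
Take 14 from A
Take 22 from A
Take 25 from A
Take 25 from B
Take 31 from B
Take 35 from B
Take 81 from A

Merged: [10, 14, 22, 25, 25, 31, 35, 81, 88]


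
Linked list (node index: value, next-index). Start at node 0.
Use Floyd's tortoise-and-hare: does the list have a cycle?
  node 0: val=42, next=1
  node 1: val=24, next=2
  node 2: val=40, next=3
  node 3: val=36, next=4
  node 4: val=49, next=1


Floyd's tortoise (slow, +1) and hare (fast, +2):
  init: slow=0, fast=0
  step 1: slow=1, fast=2
  step 2: slow=2, fast=4
  step 3: slow=3, fast=2
  step 4: slow=4, fast=4
  slow == fast at node 4: cycle detected

Cycle: yes


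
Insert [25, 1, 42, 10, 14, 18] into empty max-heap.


Insert 25: [25]
Insert 1: [25, 1]
Insert 42: [42, 1, 25]
Insert 10: [42, 10, 25, 1]
Insert 14: [42, 14, 25, 1, 10]
Insert 18: [42, 14, 25, 1, 10, 18]

Final heap: [42, 14, 25, 1, 10, 18]


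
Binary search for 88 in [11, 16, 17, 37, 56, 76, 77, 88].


Step 1: lo=0, hi=7, mid=3, val=37
Step 2: lo=4, hi=7, mid=5, val=76
Step 3: lo=6, hi=7, mid=6, val=77
Step 4: lo=7, hi=7, mid=7, val=88

Found at index 7


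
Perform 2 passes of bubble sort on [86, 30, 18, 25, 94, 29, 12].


Initial: [86, 30, 18, 25, 94, 29, 12]
Pass 1: [30, 18, 25, 86, 29, 12, 94] (5 swaps)
Pass 2: [18, 25, 30, 29, 12, 86, 94] (4 swaps)

After 2 passes: [18, 25, 30, 29, 12, 86, 94]


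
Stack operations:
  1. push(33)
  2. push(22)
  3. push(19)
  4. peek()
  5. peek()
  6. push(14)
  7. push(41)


push(33) -> [33]
push(22) -> [33, 22]
push(19) -> [33, 22, 19]
peek()->19
peek()->19
push(14) -> [33, 22, 19, 14]
push(41) -> [33, 22, 19, 14, 41]

Final stack: [33, 22, 19, 14, 41]


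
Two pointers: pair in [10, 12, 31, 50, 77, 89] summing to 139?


lo=0(10)+hi=5(89)=99
lo=1(12)+hi=5(89)=101
lo=2(31)+hi=5(89)=120
lo=3(50)+hi=5(89)=139

Yes: 50+89=139


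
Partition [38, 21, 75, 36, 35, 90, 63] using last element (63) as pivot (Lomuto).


Pivot: 63
  38 <= 63: advance i (no swap)
  21 <= 63: advance i (no swap)
  36 <= 63: swap -> [38, 21, 36, 75, 35, 90, 63]
  35 <= 63: swap -> [38, 21, 36, 35, 75, 90, 63]
Place pivot at 4: [38, 21, 36, 35, 63, 90, 75]

Partitioned: [38, 21, 36, 35, 63, 90, 75]


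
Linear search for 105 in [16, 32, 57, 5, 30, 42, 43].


i=0: 16!=105
i=1: 32!=105
i=2: 57!=105
i=3: 5!=105
i=4: 30!=105
i=5: 42!=105
i=6: 43!=105

Not found, 7 comps


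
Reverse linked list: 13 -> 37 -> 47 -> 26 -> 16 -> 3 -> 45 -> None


Step 1: curr=13, set curr.next=prev(None) | reversed so far: 13
Step 2: curr=37, set curr.next=prev(13) | reversed so far: 37 -> 13
Step 3: curr=47, set curr.next=prev(37) | reversed so far: 47 -> 37 -> 13
Step 4: curr=26, set curr.next=prev(47) | reversed so far: 26 -> 47 -> 37 -> 13
Step 5: curr=16, set curr.next=prev(26) | reversed so far: 16 -> 26 -> 47 -> 37 -> 13
Step 6: curr=3, set curr.next=prev(16) | reversed so far: 3 -> 16 -> 26 -> 47 -> 37 -> 13
Step 7: curr=45, set curr.next=prev(3) | reversed so far: 45 -> 3 -> 16 -> 26 -> 47 -> 37 -> 13

45 -> 3 -> 16 -> 26 -> 47 -> 37 -> 13 -> None


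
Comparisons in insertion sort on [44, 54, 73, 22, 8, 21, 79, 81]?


Algorithm: insertion sort
Input: [44, 54, 73, 22, 8, 21, 79, 81]
Sorted: [8, 21, 22, 44, 54, 73, 79, 81]

16


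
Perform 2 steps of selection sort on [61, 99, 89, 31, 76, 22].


Initial: [61, 99, 89, 31, 76, 22]
Step 1: min=22 at 5
  Swap: [22, 99, 89, 31, 76, 61]
Step 2: min=31 at 3
  Swap: [22, 31, 89, 99, 76, 61]

After 2 steps: [22, 31, 89, 99, 76, 61]


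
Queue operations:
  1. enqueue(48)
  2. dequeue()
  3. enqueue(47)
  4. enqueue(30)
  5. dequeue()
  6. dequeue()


enqueue(48) -> [48]
dequeue()->48, []
enqueue(47) -> [47]
enqueue(30) -> [47, 30]
dequeue()->47, [30]
dequeue()->30, []

Final queue: []


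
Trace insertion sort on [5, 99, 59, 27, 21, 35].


Initial: [5, 99, 59, 27, 21, 35]
Insert 99: [5, 99, 59, 27, 21, 35]
Insert 59: [5, 59, 99, 27, 21, 35]
Insert 27: [5, 27, 59, 99, 21, 35]
Insert 21: [5, 21, 27, 59, 99, 35]
Insert 35: [5, 21, 27, 35, 59, 99]

Sorted: [5, 21, 27, 35, 59, 99]


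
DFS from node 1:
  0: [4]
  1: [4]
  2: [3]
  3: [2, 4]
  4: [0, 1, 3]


Visit 1, push [4]
Visit 4, push [3, 0]
Visit 0, push []
Visit 3, push [2]
Visit 2, push []

DFS order: [1, 4, 0, 3, 2]


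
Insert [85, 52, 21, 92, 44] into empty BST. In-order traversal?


Insert 85: root
Insert 52: L from 85
Insert 21: L from 85 -> L from 52
Insert 92: R from 85
Insert 44: L from 85 -> L from 52 -> R from 21

In-order: [21, 44, 52, 85, 92]


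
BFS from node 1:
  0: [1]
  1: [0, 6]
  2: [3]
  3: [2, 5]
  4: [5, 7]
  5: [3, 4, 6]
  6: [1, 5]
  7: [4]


Visit 1, enqueue [0, 6]
Visit 0, enqueue []
Visit 6, enqueue [5]
Visit 5, enqueue [3, 4]
Visit 3, enqueue [2]
Visit 4, enqueue [7]
Visit 2, enqueue []
Visit 7, enqueue []

BFS order: [1, 0, 6, 5, 3, 4, 2, 7]


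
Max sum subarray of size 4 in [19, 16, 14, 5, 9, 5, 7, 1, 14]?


[0:4]: 54
[1:5]: 44
[2:6]: 33
[3:7]: 26
[4:8]: 22
[5:9]: 27

Max: 54 at [0:4]


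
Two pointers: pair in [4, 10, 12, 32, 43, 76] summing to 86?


lo=0(4)+hi=5(76)=80
lo=1(10)+hi=5(76)=86

Yes: 10+76=86


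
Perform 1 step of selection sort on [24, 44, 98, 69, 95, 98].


Initial: [24, 44, 98, 69, 95, 98]
Step 1: min=24 at 0
  Swap: [24, 44, 98, 69, 95, 98]

After 1 step: [24, 44, 98, 69, 95, 98]


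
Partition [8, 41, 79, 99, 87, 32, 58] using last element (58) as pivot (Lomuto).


Pivot: 58
  8 <= 58: advance i (no swap)
  41 <= 58: advance i (no swap)
  32 <= 58: swap -> [8, 41, 32, 99, 87, 79, 58]
Place pivot at 3: [8, 41, 32, 58, 87, 79, 99]

Partitioned: [8, 41, 32, 58, 87, 79, 99]


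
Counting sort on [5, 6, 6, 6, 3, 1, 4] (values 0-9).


Input: [5, 6, 6, 6, 3, 1, 4]
Counts: [0, 1, 0, 1, 1, 1, 3, 0, 0, 0]

Sorted: [1, 3, 4, 5, 6, 6, 6]


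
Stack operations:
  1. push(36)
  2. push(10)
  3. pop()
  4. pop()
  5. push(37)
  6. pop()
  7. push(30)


push(36) -> [36]
push(10) -> [36, 10]
pop()->10, [36]
pop()->36, []
push(37) -> [37]
pop()->37, []
push(30) -> [30]

Final stack: [30]


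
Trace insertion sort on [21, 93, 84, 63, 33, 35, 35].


Initial: [21, 93, 84, 63, 33, 35, 35]
Insert 93: [21, 93, 84, 63, 33, 35, 35]
Insert 84: [21, 84, 93, 63, 33, 35, 35]
Insert 63: [21, 63, 84, 93, 33, 35, 35]
Insert 33: [21, 33, 63, 84, 93, 35, 35]
Insert 35: [21, 33, 35, 63, 84, 93, 35]
Insert 35: [21, 33, 35, 35, 63, 84, 93]

Sorted: [21, 33, 35, 35, 63, 84, 93]


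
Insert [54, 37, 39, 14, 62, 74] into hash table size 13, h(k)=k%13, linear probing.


Insert 54: h=2 -> slot 2
Insert 37: h=11 -> slot 11
Insert 39: h=0 -> slot 0
Insert 14: h=1 -> slot 1
Insert 62: h=10 -> slot 10
Insert 74: h=9 -> slot 9

Table: [39, 14, 54, None, None, None, None, None, None, 74, 62, 37, None]


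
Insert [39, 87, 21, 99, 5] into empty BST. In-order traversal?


Insert 39: root
Insert 87: R from 39
Insert 21: L from 39
Insert 99: R from 39 -> R from 87
Insert 5: L from 39 -> L from 21

In-order: [5, 21, 39, 87, 99]


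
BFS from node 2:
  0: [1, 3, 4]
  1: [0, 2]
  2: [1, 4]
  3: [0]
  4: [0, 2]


Visit 2, enqueue [1, 4]
Visit 1, enqueue [0]
Visit 4, enqueue []
Visit 0, enqueue [3]
Visit 3, enqueue []

BFS order: [2, 1, 4, 0, 3]


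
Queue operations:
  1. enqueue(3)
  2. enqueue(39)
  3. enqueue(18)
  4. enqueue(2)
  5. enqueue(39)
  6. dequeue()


enqueue(3) -> [3]
enqueue(39) -> [3, 39]
enqueue(18) -> [3, 39, 18]
enqueue(2) -> [3, 39, 18, 2]
enqueue(39) -> [3, 39, 18, 2, 39]
dequeue()->3, [39, 18, 2, 39]

Final queue: [39, 18, 2, 39]


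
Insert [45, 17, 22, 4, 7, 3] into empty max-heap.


Insert 45: [45]
Insert 17: [45, 17]
Insert 22: [45, 17, 22]
Insert 4: [45, 17, 22, 4]
Insert 7: [45, 17, 22, 4, 7]
Insert 3: [45, 17, 22, 4, 7, 3]

Final heap: [45, 17, 22, 4, 7, 3]


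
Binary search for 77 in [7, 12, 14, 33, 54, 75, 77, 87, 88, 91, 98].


Step 1: lo=0, hi=10, mid=5, val=75
Step 2: lo=6, hi=10, mid=8, val=88
Step 3: lo=6, hi=7, mid=6, val=77

Found at index 6


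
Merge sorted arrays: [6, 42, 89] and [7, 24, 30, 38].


Take 6 from A
Take 7 from B
Take 24 from B
Take 30 from B
Take 38 from B

Merged: [6, 7, 24, 30, 38, 42, 89]


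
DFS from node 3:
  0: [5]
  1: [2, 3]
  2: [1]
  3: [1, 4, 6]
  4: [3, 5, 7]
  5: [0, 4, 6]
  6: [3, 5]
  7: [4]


Visit 3, push [6, 4, 1]
Visit 1, push [2]
Visit 2, push []
Visit 4, push [7, 5]
Visit 5, push [6, 0]
Visit 0, push []
Visit 6, push []
Visit 7, push []

DFS order: [3, 1, 2, 4, 5, 0, 6, 7]


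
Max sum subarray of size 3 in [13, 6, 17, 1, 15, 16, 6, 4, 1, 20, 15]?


[0:3]: 36
[1:4]: 24
[2:5]: 33
[3:6]: 32
[4:7]: 37
[5:8]: 26
[6:9]: 11
[7:10]: 25
[8:11]: 36

Max: 37 at [4:7]


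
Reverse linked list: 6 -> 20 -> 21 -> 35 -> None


Step 1: curr=6, set curr.next=prev(None) | reversed so far: 6
Step 2: curr=20, set curr.next=prev(6) | reversed so far: 20 -> 6
Step 3: curr=21, set curr.next=prev(20) | reversed so far: 21 -> 20 -> 6
Step 4: curr=35, set curr.next=prev(21) | reversed so far: 35 -> 21 -> 20 -> 6

35 -> 21 -> 20 -> 6 -> None


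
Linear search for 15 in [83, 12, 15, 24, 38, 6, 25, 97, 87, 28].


i=0: 83!=15
i=1: 12!=15
i=2: 15==15 found!

Found at 2, 3 comps


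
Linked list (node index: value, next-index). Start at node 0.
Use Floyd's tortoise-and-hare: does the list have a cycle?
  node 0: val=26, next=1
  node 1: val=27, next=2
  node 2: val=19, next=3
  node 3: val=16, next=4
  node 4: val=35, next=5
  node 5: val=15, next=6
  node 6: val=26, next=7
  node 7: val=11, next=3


Floyd's tortoise (slow, +1) and hare (fast, +2):
  init: slow=0, fast=0
  step 1: slow=1, fast=2
  step 2: slow=2, fast=4
  step 3: slow=3, fast=6
  step 4: slow=4, fast=3
  step 5: slow=5, fast=5
  slow == fast at node 5: cycle detected

Cycle: yes


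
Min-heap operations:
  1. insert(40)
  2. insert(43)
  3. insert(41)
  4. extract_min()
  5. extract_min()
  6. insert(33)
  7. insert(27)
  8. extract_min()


insert(40) -> [40]
insert(43) -> [40, 43]
insert(41) -> [40, 43, 41]
extract_min()->40, [41, 43]
extract_min()->41, [43]
insert(33) -> [33, 43]
insert(27) -> [27, 43, 33]
extract_min()->27, [33, 43]

Final heap: [33, 43]


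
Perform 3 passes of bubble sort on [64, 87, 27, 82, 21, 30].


Initial: [64, 87, 27, 82, 21, 30]
Pass 1: [64, 27, 82, 21, 30, 87] (4 swaps)
Pass 2: [27, 64, 21, 30, 82, 87] (3 swaps)
Pass 3: [27, 21, 30, 64, 82, 87] (2 swaps)

After 3 passes: [27, 21, 30, 64, 82, 87]


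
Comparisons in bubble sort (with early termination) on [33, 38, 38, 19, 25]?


Algorithm: bubble sort (with early termination)
Input: [33, 38, 38, 19, 25]
Sorted: [19, 25, 33, 38, 38]

10


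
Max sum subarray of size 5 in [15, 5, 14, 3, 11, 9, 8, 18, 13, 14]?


[0:5]: 48
[1:6]: 42
[2:7]: 45
[3:8]: 49
[4:9]: 59
[5:10]: 62

Max: 62 at [5:10]


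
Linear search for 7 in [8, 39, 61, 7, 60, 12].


i=0: 8!=7
i=1: 39!=7
i=2: 61!=7
i=3: 7==7 found!

Found at 3, 4 comps


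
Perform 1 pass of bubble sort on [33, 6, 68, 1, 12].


Initial: [33, 6, 68, 1, 12]
Pass 1: [6, 33, 1, 12, 68] (3 swaps)

After 1 pass: [6, 33, 1, 12, 68]


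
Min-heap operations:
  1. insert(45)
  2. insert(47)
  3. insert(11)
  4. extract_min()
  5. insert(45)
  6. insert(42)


insert(45) -> [45]
insert(47) -> [45, 47]
insert(11) -> [11, 47, 45]
extract_min()->11, [45, 47]
insert(45) -> [45, 47, 45]
insert(42) -> [42, 45, 45, 47]

Final heap: [42, 45, 45, 47]


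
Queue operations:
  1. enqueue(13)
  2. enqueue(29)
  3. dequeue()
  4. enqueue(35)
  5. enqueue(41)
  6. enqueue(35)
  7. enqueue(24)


enqueue(13) -> [13]
enqueue(29) -> [13, 29]
dequeue()->13, [29]
enqueue(35) -> [29, 35]
enqueue(41) -> [29, 35, 41]
enqueue(35) -> [29, 35, 41, 35]
enqueue(24) -> [29, 35, 41, 35, 24]

Final queue: [29, 35, 41, 35, 24]


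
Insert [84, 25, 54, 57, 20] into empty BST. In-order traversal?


Insert 84: root
Insert 25: L from 84
Insert 54: L from 84 -> R from 25
Insert 57: L from 84 -> R from 25 -> R from 54
Insert 20: L from 84 -> L from 25

In-order: [20, 25, 54, 57, 84]


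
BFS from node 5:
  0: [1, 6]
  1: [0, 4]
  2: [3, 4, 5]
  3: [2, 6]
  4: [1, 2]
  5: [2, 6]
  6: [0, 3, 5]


Visit 5, enqueue [2, 6]
Visit 2, enqueue [3, 4]
Visit 6, enqueue [0]
Visit 3, enqueue []
Visit 4, enqueue [1]
Visit 0, enqueue []
Visit 1, enqueue []

BFS order: [5, 2, 6, 3, 4, 0, 1]


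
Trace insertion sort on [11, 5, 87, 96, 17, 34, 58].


Initial: [11, 5, 87, 96, 17, 34, 58]
Insert 5: [5, 11, 87, 96, 17, 34, 58]
Insert 87: [5, 11, 87, 96, 17, 34, 58]
Insert 96: [5, 11, 87, 96, 17, 34, 58]
Insert 17: [5, 11, 17, 87, 96, 34, 58]
Insert 34: [5, 11, 17, 34, 87, 96, 58]
Insert 58: [5, 11, 17, 34, 58, 87, 96]

Sorted: [5, 11, 17, 34, 58, 87, 96]


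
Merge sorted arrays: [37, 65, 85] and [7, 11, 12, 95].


Take 7 from B
Take 11 from B
Take 12 from B
Take 37 from A
Take 65 from A
Take 85 from A

Merged: [7, 11, 12, 37, 65, 85, 95]


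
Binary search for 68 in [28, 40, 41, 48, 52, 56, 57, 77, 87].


Step 1: lo=0, hi=8, mid=4, val=52
Step 2: lo=5, hi=8, mid=6, val=57
Step 3: lo=7, hi=8, mid=7, val=77

Not found


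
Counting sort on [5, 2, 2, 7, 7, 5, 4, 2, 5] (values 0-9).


Input: [5, 2, 2, 7, 7, 5, 4, 2, 5]
Counts: [0, 0, 3, 0, 1, 3, 0, 2, 0, 0]

Sorted: [2, 2, 2, 4, 5, 5, 5, 7, 7]


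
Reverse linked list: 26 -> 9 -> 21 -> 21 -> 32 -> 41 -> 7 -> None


Step 1: curr=26, set curr.next=prev(None) | reversed so far: 26
Step 2: curr=9, set curr.next=prev(26) | reversed so far: 9 -> 26
Step 3: curr=21, set curr.next=prev(9) | reversed so far: 21 -> 9 -> 26
Step 4: curr=21, set curr.next=prev(21) | reversed so far: 21 -> 21 -> 9 -> 26
Step 5: curr=32, set curr.next=prev(21) | reversed so far: 32 -> 21 -> 21 -> 9 -> 26
Step 6: curr=41, set curr.next=prev(32) | reversed so far: 41 -> 32 -> 21 -> 21 -> 9 -> 26
Step 7: curr=7, set curr.next=prev(41) | reversed so far: 7 -> 41 -> 32 -> 21 -> 21 -> 9 -> 26

7 -> 41 -> 32 -> 21 -> 21 -> 9 -> 26 -> None


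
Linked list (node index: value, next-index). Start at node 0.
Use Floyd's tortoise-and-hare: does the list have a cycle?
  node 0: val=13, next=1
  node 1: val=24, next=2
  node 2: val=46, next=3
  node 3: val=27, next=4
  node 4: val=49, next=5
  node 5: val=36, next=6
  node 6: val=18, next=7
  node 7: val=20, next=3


Floyd's tortoise (slow, +1) and hare (fast, +2):
  init: slow=0, fast=0
  step 1: slow=1, fast=2
  step 2: slow=2, fast=4
  step 3: slow=3, fast=6
  step 4: slow=4, fast=3
  step 5: slow=5, fast=5
  slow == fast at node 5: cycle detected

Cycle: yes


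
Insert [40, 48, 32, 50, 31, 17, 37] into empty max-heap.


Insert 40: [40]
Insert 48: [48, 40]
Insert 32: [48, 40, 32]
Insert 50: [50, 48, 32, 40]
Insert 31: [50, 48, 32, 40, 31]
Insert 17: [50, 48, 32, 40, 31, 17]
Insert 37: [50, 48, 37, 40, 31, 17, 32]

Final heap: [50, 48, 37, 40, 31, 17, 32]


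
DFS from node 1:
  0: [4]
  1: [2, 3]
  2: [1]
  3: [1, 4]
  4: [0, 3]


Visit 1, push [3, 2]
Visit 2, push []
Visit 3, push [4]
Visit 4, push [0]
Visit 0, push []

DFS order: [1, 2, 3, 4, 0]


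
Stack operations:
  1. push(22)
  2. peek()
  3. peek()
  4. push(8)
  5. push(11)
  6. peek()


push(22) -> [22]
peek()->22
peek()->22
push(8) -> [22, 8]
push(11) -> [22, 8, 11]
peek()->11

Final stack: [22, 8, 11]


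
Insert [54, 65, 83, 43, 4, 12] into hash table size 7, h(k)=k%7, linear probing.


Insert 54: h=5 -> slot 5
Insert 65: h=2 -> slot 2
Insert 83: h=6 -> slot 6
Insert 43: h=1 -> slot 1
Insert 4: h=4 -> slot 4
Insert 12: h=5, 2 probes -> slot 0

Table: [12, 43, 65, None, 4, 54, 83]


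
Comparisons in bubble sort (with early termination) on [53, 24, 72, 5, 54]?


Algorithm: bubble sort (with early termination)
Input: [53, 24, 72, 5, 54]
Sorted: [5, 24, 53, 54, 72]

10


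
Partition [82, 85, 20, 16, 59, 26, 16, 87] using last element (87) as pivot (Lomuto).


Pivot: 87
  82 <= 87: advance i (no swap)
  85 <= 87: advance i (no swap)
  20 <= 87: advance i (no swap)
  16 <= 87: advance i (no swap)
  59 <= 87: advance i (no swap)
  26 <= 87: advance i (no swap)
  16 <= 87: advance i (no swap)
Place pivot at 7: [82, 85, 20, 16, 59, 26, 16, 87]

Partitioned: [82, 85, 20, 16, 59, 26, 16, 87]


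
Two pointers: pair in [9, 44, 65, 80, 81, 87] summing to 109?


lo=0(9)+hi=5(87)=96
lo=1(44)+hi=5(87)=131
lo=1(44)+hi=4(81)=125
lo=1(44)+hi=3(80)=124
lo=1(44)+hi=2(65)=109

Yes: 44+65=109


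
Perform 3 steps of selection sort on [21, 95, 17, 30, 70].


Initial: [21, 95, 17, 30, 70]
Step 1: min=17 at 2
  Swap: [17, 95, 21, 30, 70]
Step 2: min=21 at 2
  Swap: [17, 21, 95, 30, 70]
Step 3: min=30 at 3
  Swap: [17, 21, 30, 95, 70]

After 3 steps: [17, 21, 30, 95, 70]


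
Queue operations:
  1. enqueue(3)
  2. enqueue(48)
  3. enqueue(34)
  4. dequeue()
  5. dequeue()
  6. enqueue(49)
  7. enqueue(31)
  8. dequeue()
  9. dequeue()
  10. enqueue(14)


enqueue(3) -> [3]
enqueue(48) -> [3, 48]
enqueue(34) -> [3, 48, 34]
dequeue()->3, [48, 34]
dequeue()->48, [34]
enqueue(49) -> [34, 49]
enqueue(31) -> [34, 49, 31]
dequeue()->34, [49, 31]
dequeue()->49, [31]
enqueue(14) -> [31, 14]

Final queue: [31, 14]


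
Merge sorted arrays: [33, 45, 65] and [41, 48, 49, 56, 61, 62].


Take 33 from A
Take 41 from B
Take 45 from A
Take 48 from B
Take 49 from B
Take 56 from B
Take 61 from B
Take 62 from B

Merged: [33, 41, 45, 48, 49, 56, 61, 62, 65]


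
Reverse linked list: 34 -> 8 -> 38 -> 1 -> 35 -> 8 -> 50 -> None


Step 1: curr=34, set curr.next=prev(None) | reversed so far: 34
Step 2: curr=8, set curr.next=prev(34) | reversed so far: 8 -> 34
Step 3: curr=38, set curr.next=prev(8) | reversed so far: 38 -> 8 -> 34
Step 4: curr=1, set curr.next=prev(38) | reversed so far: 1 -> 38 -> 8 -> 34
Step 5: curr=35, set curr.next=prev(1) | reversed so far: 35 -> 1 -> 38 -> 8 -> 34
Step 6: curr=8, set curr.next=prev(35) | reversed so far: 8 -> 35 -> 1 -> 38 -> 8 -> 34
Step 7: curr=50, set curr.next=prev(8) | reversed so far: 50 -> 8 -> 35 -> 1 -> 38 -> 8 -> 34

50 -> 8 -> 35 -> 1 -> 38 -> 8 -> 34 -> None


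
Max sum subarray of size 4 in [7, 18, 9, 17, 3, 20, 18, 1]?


[0:4]: 51
[1:5]: 47
[2:6]: 49
[3:7]: 58
[4:8]: 42

Max: 58 at [3:7]


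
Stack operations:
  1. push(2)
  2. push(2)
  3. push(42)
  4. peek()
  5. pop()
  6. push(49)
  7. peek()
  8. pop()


push(2) -> [2]
push(2) -> [2, 2]
push(42) -> [2, 2, 42]
peek()->42
pop()->42, [2, 2]
push(49) -> [2, 2, 49]
peek()->49
pop()->49, [2, 2]

Final stack: [2, 2]


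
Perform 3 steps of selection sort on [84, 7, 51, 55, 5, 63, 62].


Initial: [84, 7, 51, 55, 5, 63, 62]
Step 1: min=5 at 4
  Swap: [5, 7, 51, 55, 84, 63, 62]
Step 2: min=7 at 1
  Swap: [5, 7, 51, 55, 84, 63, 62]
Step 3: min=51 at 2
  Swap: [5, 7, 51, 55, 84, 63, 62]

After 3 steps: [5, 7, 51, 55, 84, 63, 62]


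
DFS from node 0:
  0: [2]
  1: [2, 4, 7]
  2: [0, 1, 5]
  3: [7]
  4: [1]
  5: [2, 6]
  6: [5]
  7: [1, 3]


Visit 0, push [2]
Visit 2, push [5, 1]
Visit 1, push [7, 4]
Visit 4, push []
Visit 7, push [3]
Visit 3, push []
Visit 5, push [6]
Visit 6, push []

DFS order: [0, 2, 1, 4, 7, 3, 5, 6]


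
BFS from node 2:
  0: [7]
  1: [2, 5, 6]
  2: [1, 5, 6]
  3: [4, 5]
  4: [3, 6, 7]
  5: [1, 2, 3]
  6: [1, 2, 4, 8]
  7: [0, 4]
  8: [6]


Visit 2, enqueue [1, 5, 6]
Visit 1, enqueue []
Visit 5, enqueue [3]
Visit 6, enqueue [4, 8]
Visit 3, enqueue []
Visit 4, enqueue [7]
Visit 8, enqueue []
Visit 7, enqueue [0]
Visit 0, enqueue []

BFS order: [2, 1, 5, 6, 3, 4, 8, 7, 0]


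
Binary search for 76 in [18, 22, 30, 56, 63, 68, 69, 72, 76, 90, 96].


Step 1: lo=0, hi=10, mid=5, val=68
Step 2: lo=6, hi=10, mid=8, val=76

Found at index 8


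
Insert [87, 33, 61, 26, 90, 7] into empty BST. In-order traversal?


Insert 87: root
Insert 33: L from 87
Insert 61: L from 87 -> R from 33
Insert 26: L from 87 -> L from 33
Insert 90: R from 87
Insert 7: L from 87 -> L from 33 -> L from 26

In-order: [7, 26, 33, 61, 87, 90]


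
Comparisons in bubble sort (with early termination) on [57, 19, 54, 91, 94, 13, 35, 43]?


Algorithm: bubble sort (with early termination)
Input: [57, 19, 54, 91, 94, 13, 35, 43]
Sorted: [13, 19, 35, 43, 54, 57, 91, 94]

27


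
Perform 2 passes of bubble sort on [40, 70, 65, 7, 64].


Initial: [40, 70, 65, 7, 64]
Pass 1: [40, 65, 7, 64, 70] (3 swaps)
Pass 2: [40, 7, 64, 65, 70] (2 swaps)

After 2 passes: [40, 7, 64, 65, 70]


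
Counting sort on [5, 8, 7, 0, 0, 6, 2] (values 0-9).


Input: [5, 8, 7, 0, 0, 6, 2]
Counts: [2, 0, 1, 0, 0, 1, 1, 1, 1, 0]

Sorted: [0, 0, 2, 5, 6, 7, 8]


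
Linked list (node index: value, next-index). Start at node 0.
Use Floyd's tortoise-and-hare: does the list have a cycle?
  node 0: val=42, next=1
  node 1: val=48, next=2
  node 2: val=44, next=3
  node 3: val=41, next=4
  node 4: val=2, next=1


Floyd's tortoise (slow, +1) and hare (fast, +2):
  init: slow=0, fast=0
  step 1: slow=1, fast=2
  step 2: slow=2, fast=4
  step 3: slow=3, fast=2
  step 4: slow=4, fast=4
  slow == fast at node 4: cycle detected

Cycle: yes


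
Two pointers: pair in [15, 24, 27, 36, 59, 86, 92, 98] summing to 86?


lo=0(15)+hi=7(98)=113
lo=0(15)+hi=6(92)=107
lo=0(15)+hi=5(86)=101
lo=0(15)+hi=4(59)=74
lo=1(24)+hi=4(59)=83
lo=2(27)+hi=4(59)=86

Yes: 27+59=86


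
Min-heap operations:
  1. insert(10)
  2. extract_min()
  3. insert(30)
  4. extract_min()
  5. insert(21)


insert(10) -> [10]
extract_min()->10, []
insert(30) -> [30]
extract_min()->30, []
insert(21) -> [21]

Final heap: [21]


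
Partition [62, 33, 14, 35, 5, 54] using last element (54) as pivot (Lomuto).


Pivot: 54
  33 <= 54: swap -> [33, 62, 14, 35, 5, 54]
  14 <= 54: swap -> [33, 14, 62, 35, 5, 54]
  35 <= 54: swap -> [33, 14, 35, 62, 5, 54]
  5 <= 54: swap -> [33, 14, 35, 5, 62, 54]
Place pivot at 4: [33, 14, 35, 5, 54, 62]

Partitioned: [33, 14, 35, 5, 54, 62]


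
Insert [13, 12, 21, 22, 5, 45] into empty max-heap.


Insert 13: [13]
Insert 12: [13, 12]
Insert 21: [21, 12, 13]
Insert 22: [22, 21, 13, 12]
Insert 5: [22, 21, 13, 12, 5]
Insert 45: [45, 21, 22, 12, 5, 13]

Final heap: [45, 21, 22, 12, 5, 13]


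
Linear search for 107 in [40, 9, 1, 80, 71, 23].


i=0: 40!=107
i=1: 9!=107
i=2: 1!=107
i=3: 80!=107
i=4: 71!=107
i=5: 23!=107

Not found, 6 comps


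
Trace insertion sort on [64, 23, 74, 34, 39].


Initial: [64, 23, 74, 34, 39]
Insert 23: [23, 64, 74, 34, 39]
Insert 74: [23, 64, 74, 34, 39]
Insert 34: [23, 34, 64, 74, 39]
Insert 39: [23, 34, 39, 64, 74]

Sorted: [23, 34, 39, 64, 74]


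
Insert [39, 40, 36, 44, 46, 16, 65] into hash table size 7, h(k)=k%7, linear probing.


Insert 39: h=4 -> slot 4
Insert 40: h=5 -> slot 5
Insert 36: h=1 -> slot 1
Insert 44: h=2 -> slot 2
Insert 46: h=4, 2 probes -> slot 6
Insert 16: h=2, 1 probes -> slot 3
Insert 65: h=2, 5 probes -> slot 0

Table: [65, 36, 44, 16, 39, 40, 46]


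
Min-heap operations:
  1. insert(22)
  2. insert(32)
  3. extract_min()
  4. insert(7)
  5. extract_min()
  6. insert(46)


insert(22) -> [22]
insert(32) -> [22, 32]
extract_min()->22, [32]
insert(7) -> [7, 32]
extract_min()->7, [32]
insert(46) -> [32, 46]

Final heap: [32, 46]


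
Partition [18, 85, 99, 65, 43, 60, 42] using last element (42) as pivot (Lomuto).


Pivot: 42
  18 <= 42: advance i (no swap)
Place pivot at 1: [18, 42, 99, 65, 43, 60, 85]

Partitioned: [18, 42, 99, 65, 43, 60, 85]


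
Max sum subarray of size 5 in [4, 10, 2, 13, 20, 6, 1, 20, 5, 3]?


[0:5]: 49
[1:6]: 51
[2:7]: 42
[3:8]: 60
[4:9]: 52
[5:10]: 35

Max: 60 at [3:8]


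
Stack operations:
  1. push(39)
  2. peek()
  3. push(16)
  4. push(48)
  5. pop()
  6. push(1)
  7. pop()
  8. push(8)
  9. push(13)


push(39) -> [39]
peek()->39
push(16) -> [39, 16]
push(48) -> [39, 16, 48]
pop()->48, [39, 16]
push(1) -> [39, 16, 1]
pop()->1, [39, 16]
push(8) -> [39, 16, 8]
push(13) -> [39, 16, 8, 13]

Final stack: [39, 16, 8, 13]


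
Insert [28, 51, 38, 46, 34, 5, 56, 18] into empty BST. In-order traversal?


Insert 28: root
Insert 51: R from 28
Insert 38: R from 28 -> L from 51
Insert 46: R from 28 -> L from 51 -> R from 38
Insert 34: R from 28 -> L from 51 -> L from 38
Insert 5: L from 28
Insert 56: R from 28 -> R from 51
Insert 18: L from 28 -> R from 5

In-order: [5, 18, 28, 34, 38, 46, 51, 56]


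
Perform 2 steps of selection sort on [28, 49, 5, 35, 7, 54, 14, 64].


Initial: [28, 49, 5, 35, 7, 54, 14, 64]
Step 1: min=5 at 2
  Swap: [5, 49, 28, 35, 7, 54, 14, 64]
Step 2: min=7 at 4
  Swap: [5, 7, 28, 35, 49, 54, 14, 64]

After 2 steps: [5, 7, 28, 35, 49, 54, 14, 64]


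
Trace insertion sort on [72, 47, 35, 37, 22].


Initial: [72, 47, 35, 37, 22]
Insert 47: [47, 72, 35, 37, 22]
Insert 35: [35, 47, 72, 37, 22]
Insert 37: [35, 37, 47, 72, 22]
Insert 22: [22, 35, 37, 47, 72]

Sorted: [22, 35, 37, 47, 72]


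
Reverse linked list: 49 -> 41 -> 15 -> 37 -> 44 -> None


Step 1: curr=49, set curr.next=prev(None) | reversed so far: 49
Step 2: curr=41, set curr.next=prev(49) | reversed so far: 41 -> 49
Step 3: curr=15, set curr.next=prev(41) | reversed so far: 15 -> 41 -> 49
Step 4: curr=37, set curr.next=prev(15) | reversed so far: 37 -> 15 -> 41 -> 49
Step 5: curr=44, set curr.next=prev(37) | reversed so far: 44 -> 37 -> 15 -> 41 -> 49

44 -> 37 -> 15 -> 41 -> 49 -> None


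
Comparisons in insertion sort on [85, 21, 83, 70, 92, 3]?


Algorithm: insertion sort
Input: [85, 21, 83, 70, 92, 3]
Sorted: [3, 21, 70, 83, 85, 92]

12


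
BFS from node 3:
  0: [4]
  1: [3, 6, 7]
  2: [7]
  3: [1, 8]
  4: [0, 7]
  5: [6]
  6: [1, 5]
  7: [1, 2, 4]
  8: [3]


Visit 3, enqueue [1, 8]
Visit 1, enqueue [6, 7]
Visit 8, enqueue []
Visit 6, enqueue [5]
Visit 7, enqueue [2, 4]
Visit 5, enqueue []
Visit 2, enqueue []
Visit 4, enqueue [0]
Visit 0, enqueue []

BFS order: [3, 1, 8, 6, 7, 5, 2, 4, 0]


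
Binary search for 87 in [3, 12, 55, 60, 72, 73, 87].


Step 1: lo=0, hi=6, mid=3, val=60
Step 2: lo=4, hi=6, mid=5, val=73
Step 3: lo=6, hi=6, mid=6, val=87

Found at index 6


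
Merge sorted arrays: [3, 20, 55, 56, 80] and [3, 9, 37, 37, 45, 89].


Take 3 from A
Take 3 from B
Take 9 from B
Take 20 from A
Take 37 from B
Take 37 from B
Take 45 from B
Take 55 from A
Take 56 from A
Take 80 from A

Merged: [3, 3, 9, 20, 37, 37, 45, 55, 56, 80, 89]


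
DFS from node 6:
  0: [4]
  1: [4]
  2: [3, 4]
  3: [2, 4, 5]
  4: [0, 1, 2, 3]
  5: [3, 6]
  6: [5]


Visit 6, push [5]
Visit 5, push [3]
Visit 3, push [4, 2]
Visit 2, push [4]
Visit 4, push [1, 0]
Visit 0, push []
Visit 1, push []

DFS order: [6, 5, 3, 2, 4, 0, 1]


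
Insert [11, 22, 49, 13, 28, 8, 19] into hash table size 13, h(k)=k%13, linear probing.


Insert 11: h=11 -> slot 11
Insert 22: h=9 -> slot 9
Insert 49: h=10 -> slot 10
Insert 13: h=0 -> slot 0
Insert 28: h=2 -> slot 2
Insert 8: h=8 -> slot 8
Insert 19: h=6 -> slot 6

Table: [13, None, 28, None, None, None, 19, None, 8, 22, 49, 11, None]


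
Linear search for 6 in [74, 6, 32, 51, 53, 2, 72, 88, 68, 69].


i=0: 74!=6
i=1: 6==6 found!

Found at 1, 2 comps


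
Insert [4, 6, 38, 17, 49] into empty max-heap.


Insert 4: [4]
Insert 6: [6, 4]
Insert 38: [38, 4, 6]
Insert 17: [38, 17, 6, 4]
Insert 49: [49, 38, 6, 4, 17]

Final heap: [49, 38, 6, 4, 17]


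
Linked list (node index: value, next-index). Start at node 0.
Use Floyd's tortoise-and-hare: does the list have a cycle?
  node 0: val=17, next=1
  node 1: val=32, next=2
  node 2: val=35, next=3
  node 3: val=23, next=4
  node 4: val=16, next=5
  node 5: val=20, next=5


Floyd's tortoise (slow, +1) and hare (fast, +2):
  init: slow=0, fast=0
  step 1: slow=1, fast=2
  step 2: slow=2, fast=4
  step 3: slow=3, fast=5
  step 4: slow=4, fast=5
  step 5: slow=5, fast=5
  slow == fast at node 5: cycle detected

Cycle: yes


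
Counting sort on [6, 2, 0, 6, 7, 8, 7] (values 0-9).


Input: [6, 2, 0, 6, 7, 8, 7]
Counts: [1, 0, 1, 0, 0, 0, 2, 2, 1, 0]

Sorted: [0, 2, 6, 6, 7, 7, 8]


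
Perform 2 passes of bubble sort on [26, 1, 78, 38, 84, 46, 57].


Initial: [26, 1, 78, 38, 84, 46, 57]
Pass 1: [1, 26, 38, 78, 46, 57, 84] (4 swaps)
Pass 2: [1, 26, 38, 46, 57, 78, 84] (2 swaps)

After 2 passes: [1, 26, 38, 46, 57, 78, 84]


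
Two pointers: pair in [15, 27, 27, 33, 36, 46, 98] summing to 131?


lo=0(15)+hi=6(98)=113
lo=1(27)+hi=6(98)=125
lo=2(27)+hi=6(98)=125
lo=3(33)+hi=6(98)=131

Yes: 33+98=131


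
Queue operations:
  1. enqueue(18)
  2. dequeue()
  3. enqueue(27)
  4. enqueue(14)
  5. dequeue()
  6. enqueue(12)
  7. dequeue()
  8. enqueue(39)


enqueue(18) -> [18]
dequeue()->18, []
enqueue(27) -> [27]
enqueue(14) -> [27, 14]
dequeue()->27, [14]
enqueue(12) -> [14, 12]
dequeue()->14, [12]
enqueue(39) -> [12, 39]

Final queue: [12, 39]


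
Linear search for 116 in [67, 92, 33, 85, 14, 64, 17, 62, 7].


i=0: 67!=116
i=1: 92!=116
i=2: 33!=116
i=3: 85!=116
i=4: 14!=116
i=5: 64!=116
i=6: 17!=116
i=7: 62!=116
i=8: 7!=116

Not found, 9 comps


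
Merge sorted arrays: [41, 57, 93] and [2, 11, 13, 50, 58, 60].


Take 2 from B
Take 11 from B
Take 13 from B
Take 41 from A
Take 50 from B
Take 57 from A
Take 58 from B
Take 60 from B

Merged: [2, 11, 13, 41, 50, 57, 58, 60, 93]


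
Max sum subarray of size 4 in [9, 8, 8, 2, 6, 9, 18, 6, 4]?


[0:4]: 27
[1:5]: 24
[2:6]: 25
[3:7]: 35
[4:8]: 39
[5:9]: 37

Max: 39 at [4:8]


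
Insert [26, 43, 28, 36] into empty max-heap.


Insert 26: [26]
Insert 43: [43, 26]
Insert 28: [43, 26, 28]
Insert 36: [43, 36, 28, 26]

Final heap: [43, 36, 28, 26]


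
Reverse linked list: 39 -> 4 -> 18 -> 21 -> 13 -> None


Step 1: curr=39, set curr.next=prev(None) | reversed so far: 39
Step 2: curr=4, set curr.next=prev(39) | reversed so far: 4 -> 39
Step 3: curr=18, set curr.next=prev(4) | reversed so far: 18 -> 4 -> 39
Step 4: curr=21, set curr.next=prev(18) | reversed so far: 21 -> 18 -> 4 -> 39
Step 5: curr=13, set curr.next=prev(21) | reversed so far: 13 -> 21 -> 18 -> 4 -> 39

13 -> 21 -> 18 -> 4 -> 39 -> None


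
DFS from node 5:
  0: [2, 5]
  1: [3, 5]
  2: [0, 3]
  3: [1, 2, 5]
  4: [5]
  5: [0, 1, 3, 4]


Visit 5, push [4, 3, 1, 0]
Visit 0, push [2]
Visit 2, push [3]
Visit 3, push [1]
Visit 1, push []
Visit 4, push []

DFS order: [5, 0, 2, 3, 1, 4]


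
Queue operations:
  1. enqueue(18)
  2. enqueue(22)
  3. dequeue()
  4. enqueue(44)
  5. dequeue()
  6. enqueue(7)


enqueue(18) -> [18]
enqueue(22) -> [18, 22]
dequeue()->18, [22]
enqueue(44) -> [22, 44]
dequeue()->22, [44]
enqueue(7) -> [44, 7]

Final queue: [44, 7]


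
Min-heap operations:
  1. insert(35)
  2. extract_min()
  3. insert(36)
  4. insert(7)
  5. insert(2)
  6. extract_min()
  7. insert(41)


insert(35) -> [35]
extract_min()->35, []
insert(36) -> [36]
insert(7) -> [7, 36]
insert(2) -> [2, 36, 7]
extract_min()->2, [7, 36]
insert(41) -> [7, 36, 41]

Final heap: [7, 36, 41]


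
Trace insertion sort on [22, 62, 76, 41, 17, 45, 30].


Initial: [22, 62, 76, 41, 17, 45, 30]
Insert 62: [22, 62, 76, 41, 17, 45, 30]
Insert 76: [22, 62, 76, 41, 17, 45, 30]
Insert 41: [22, 41, 62, 76, 17, 45, 30]
Insert 17: [17, 22, 41, 62, 76, 45, 30]
Insert 45: [17, 22, 41, 45, 62, 76, 30]
Insert 30: [17, 22, 30, 41, 45, 62, 76]

Sorted: [17, 22, 30, 41, 45, 62, 76]


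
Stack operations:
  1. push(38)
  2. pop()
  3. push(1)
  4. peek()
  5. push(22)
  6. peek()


push(38) -> [38]
pop()->38, []
push(1) -> [1]
peek()->1
push(22) -> [1, 22]
peek()->22

Final stack: [1, 22]


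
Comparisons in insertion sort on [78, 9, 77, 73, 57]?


Algorithm: insertion sort
Input: [78, 9, 77, 73, 57]
Sorted: [9, 57, 73, 77, 78]

10


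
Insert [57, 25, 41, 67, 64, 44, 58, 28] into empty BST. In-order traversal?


Insert 57: root
Insert 25: L from 57
Insert 41: L from 57 -> R from 25
Insert 67: R from 57
Insert 64: R from 57 -> L from 67
Insert 44: L from 57 -> R from 25 -> R from 41
Insert 58: R from 57 -> L from 67 -> L from 64
Insert 28: L from 57 -> R from 25 -> L from 41

In-order: [25, 28, 41, 44, 57, 58, 64, 67]


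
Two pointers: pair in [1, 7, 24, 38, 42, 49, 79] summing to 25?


lo=0(1)+hi=6(79)=80
lo=0(1)+hi=5(49)=50
lo=0(1)+hi=4(42)=43
lo=0(1)+hi=3(38)=39
lo=0(1)+hi=2(24)=25

Yes: 1+24=25


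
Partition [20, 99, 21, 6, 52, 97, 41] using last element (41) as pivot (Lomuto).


Pivot: 41
  20 <= 41: advance i (no swap)
  21 <= 41: swap -> [20, 21, 99, 6, 52, 97, 41]
  6 <= 41: swap -> [20, 21, 6, 99, 52, 97, 41]
Place pivot at 3: [20, 21, 6, 41, 52, 97, 99]

Partitioned: [20, 21, 6, 41, 52, 97, 99]
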